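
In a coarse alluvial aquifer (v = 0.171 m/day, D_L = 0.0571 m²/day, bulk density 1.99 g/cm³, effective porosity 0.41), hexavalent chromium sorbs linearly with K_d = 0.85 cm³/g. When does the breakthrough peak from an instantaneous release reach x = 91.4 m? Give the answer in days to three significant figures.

2730 days

Retardation factor R = 1 + ρ_b·K_d/n = 1 + 1.99 × 0.85/0.41 = 5.126.
Sorption retards both mechanisms: v_R = v/R = 0.03336 m/day, D_R = D/R = 0.01114 m²/day.
Peak time from v_R²t² + 2D_R t − x² = 0: t = (√(D_R² + v_R²x²) − D_R)/v_R².
√(D_R² + v_R²x²) = √(0.01114² + 0.03336² × 91.4²) = 3.049; v_R² = 0.001113.
t = (3.049 − 0.01114)/0.001113 = 2730 days.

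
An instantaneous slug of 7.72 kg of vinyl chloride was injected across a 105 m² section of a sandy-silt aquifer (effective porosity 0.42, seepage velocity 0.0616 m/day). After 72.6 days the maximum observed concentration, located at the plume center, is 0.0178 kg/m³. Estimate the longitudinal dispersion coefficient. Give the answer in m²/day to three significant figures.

At the plume center C_max = M/(n_e·A·√(4πDt)), so D = M²/(4πt·(n_e·A·C_max)²).
n_e·A·C_max = 0.42 × 105 × 0.0178 = 0.7850 kg/m.
D = 7.72²/(4π × 72.6 × 0.7850²) = 0.106 m²/day.

0.106 m²/day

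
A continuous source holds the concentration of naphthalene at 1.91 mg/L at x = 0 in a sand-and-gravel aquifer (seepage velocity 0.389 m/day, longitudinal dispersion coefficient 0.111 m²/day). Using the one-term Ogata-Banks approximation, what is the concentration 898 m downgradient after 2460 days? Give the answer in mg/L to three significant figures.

For a continuous step input, C/C₀ ≈ ½·erfc((x−vt)/(2√(Dt))).
vt = 0.389 × 2460 = 956.94 m and 2√(Dt) = 2√(0.111 × 2460) = 33.05 m.
Argument (x−vt)/(2√(Dt)) = (898 − 956.94)/33.05 = -1.783; ½·erfc(-1.783) = 0.9942.
C = 1.91 × 0.9942 = 1.90 mg/L.

1.90 mg/L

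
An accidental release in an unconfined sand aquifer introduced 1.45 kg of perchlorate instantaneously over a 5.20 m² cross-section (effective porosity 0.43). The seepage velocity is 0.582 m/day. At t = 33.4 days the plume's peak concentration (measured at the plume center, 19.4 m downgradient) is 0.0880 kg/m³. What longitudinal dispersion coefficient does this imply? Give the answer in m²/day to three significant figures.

At the plume center C_max = M/(n_e·A·√(4πDt)), so D = M²/(4πt·(n_e·A·C_max)²).
n_e·A·C_max = 0.43 × 5.20 × 0.0880 = 0.1968 kg/m.
D = 1.45²/(4π × 33.4 × 0.1968²) = 0.129 m²/day.

0.129 m²/day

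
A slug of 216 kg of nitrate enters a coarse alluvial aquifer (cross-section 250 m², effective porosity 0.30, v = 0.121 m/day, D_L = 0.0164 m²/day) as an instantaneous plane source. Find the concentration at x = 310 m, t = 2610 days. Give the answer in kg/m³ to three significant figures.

0.102 kg/m³

For an instantaneous plane source, C(x,t) = M/(n_e·A·√(4πDt)) · exp(−(x−vt)²/(4Dt)), with n_e·A the pore (flow) area.
Plume center vt = 0.121 × 2610 = 315.81 m, so the well at 310 m is 5.81 m upgradient of the peak.
√(4πDt) = 23.19 m, giving peak height M/(n_e·A·√(4πDt)) = 216/(0.30 × 250 × 23.19) = 0.1242 kg/m³.
(x−vt)²/(4Dt) = (-5.81)²/(4 × 0.0164 × 2610) = 0.1972; exp(−0.1972) = 0.8210.
C = 0.1242 × 0.8210 = 0.102 kg/m³.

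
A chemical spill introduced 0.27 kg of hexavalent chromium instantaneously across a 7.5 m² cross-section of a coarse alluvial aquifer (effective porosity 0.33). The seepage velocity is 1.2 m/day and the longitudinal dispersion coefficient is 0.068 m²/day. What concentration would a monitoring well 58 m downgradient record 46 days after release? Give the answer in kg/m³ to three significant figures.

For an instantaneous plane source, C(x,t) = M/(n_e·A·√(4πDt)) · exp(−(x−vt)²/(4Dt)), with n_e·A the pore (flow) area.
Plume center vt = 1.2 × 46 = 55.2 m, so the well at 58 m is 2.8 m downgradient of the peak.
√(4πDt) = 6.270 m, giving peak height M/(n_e·A·√(4πDt)) = 0.27/(0.33 × 7.5 × 6.270) = 0.01740 kg/m³.
(x−vt)²/(4Dt) = (2.8)²/(4 × 0.068 × 46) = 0.6266; exp(−0.6266) = 0.5344.
C = 0.01740 × 0.5344 = 0.00930 kg/m³.

0.00930 kg/m³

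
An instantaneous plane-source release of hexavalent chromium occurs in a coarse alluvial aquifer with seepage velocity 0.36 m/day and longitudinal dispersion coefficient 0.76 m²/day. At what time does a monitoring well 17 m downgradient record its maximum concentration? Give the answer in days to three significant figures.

For the 1D instantaneous-source solution, setting ∂C/∂t = 0 at fixed x gives v²t² + 2Dt − x² = 0, so t = (√(D² + v²x²) − D)/v².
√(D² + v²x²) = √(0.76² + 0.36² × 17²) = 6.167; v² = 0.1296.
t = (6.167 − 0.76)/0.1296 = 41.7 days (vs. the pure-advection estimate x/v = 47.2 d).

41.7 days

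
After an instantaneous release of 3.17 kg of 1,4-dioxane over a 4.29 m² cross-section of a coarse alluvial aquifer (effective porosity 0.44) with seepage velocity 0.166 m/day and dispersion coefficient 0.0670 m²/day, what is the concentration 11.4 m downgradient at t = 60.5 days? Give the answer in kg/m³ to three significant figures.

0.210 kg/m³

For an instantaneous plane source, C(x,t) = M/(n_e·A·√(4πDt)) · exp(−(x−vt)²/(4Dt)), with n_e·A the pore (flow) area.
Plume center vt = 0.166 × 60.5 = 10.043 m, so the well at 11.4 m is 1.357 m downgradient of the peak.
√(4πDt) = 7.137 m, giving peak height M/(n_e·A·√(4πDt)) = 3.17/(0.44 × 4.29 × 7.137) = 0.2353 kg/m³.
(x−vt)²/(4Dt) = (1.357)²/(4 × 0.0670 × 60.5) = 0.1136; exp(−0.1136) = 0.8926.
C = 0.2353 × 0.8926 = 0.210 kg/m³.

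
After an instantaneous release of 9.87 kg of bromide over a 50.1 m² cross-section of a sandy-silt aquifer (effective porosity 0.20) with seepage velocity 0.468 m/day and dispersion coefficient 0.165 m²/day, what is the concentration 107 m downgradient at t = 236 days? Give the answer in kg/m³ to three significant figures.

0.0413 kg/m³

For an instantaneous plane source, C(x,t) = M/(n_e·A·√(4πDt)) · exp(−(x−vt)²/(4Dt)), with n_e·A the pore (flow) area.
Plume center vt = 0.468 × 236 = 110.448 m, so the well at 107 m is 3.448 m upgradient of the peak.
√(4πDt) = 22.12 m, giving peak height M/(n_e·A·√(4πDt)) = 9.87/(0.20 × 50.1 × 22.12) = 0.04453 kg/m³.
(x−vt)²/(4Dt) = (-3.448)²/(4 × 0.165 × 236) = 0.07633; exp(−0.07633) = 0.9265.
C = 0.04453 × 0.9265 = 0.0413 kg/m³.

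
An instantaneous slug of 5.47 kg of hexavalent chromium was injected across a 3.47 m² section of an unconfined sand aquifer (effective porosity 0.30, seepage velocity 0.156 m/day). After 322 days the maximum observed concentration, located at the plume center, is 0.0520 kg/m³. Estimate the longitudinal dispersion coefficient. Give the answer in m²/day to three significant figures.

At the plume center C_max = M/(n_e·A·√(4πDt)), so D = M²/(4πt·(n_e·A·C_max)²).
n_e·A·C_max = 0.30 × 3.47 × 0.0520 = 0.05413 kg/m.
D = 5.47²/(4π × 322 × 0.05413²) = 2.52 m²/day.

2.52 m²/day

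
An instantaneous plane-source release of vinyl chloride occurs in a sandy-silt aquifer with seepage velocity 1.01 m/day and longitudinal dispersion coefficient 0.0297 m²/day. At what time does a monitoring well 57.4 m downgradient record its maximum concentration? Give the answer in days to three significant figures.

For the 1D instantaneous-source solution, setting ∂C/∂t = 0 at fixed x gives v²t² + 2Dt − x² = 0, so t = (√(D² + v²x²) − D)/v².
√(D² + v²x²) = √(0.0297² + 1.01² × 57.4²) = 57.97; v² = 1.0201.
t = (57.97 − 0.0297)/1.0201 = 56.8 days (vs. the pure-advection estimate x/v = 56.8 d).

56.8 days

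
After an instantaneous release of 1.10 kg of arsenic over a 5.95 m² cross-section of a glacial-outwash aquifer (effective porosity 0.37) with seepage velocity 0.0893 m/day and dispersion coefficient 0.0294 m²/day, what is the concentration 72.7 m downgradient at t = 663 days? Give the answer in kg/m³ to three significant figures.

0.00309 kg/m³

For an instantaneous plane source, C(x,t) = M/(n_e·A·√(4πDt)) · exp(−(x−vt)²/(4Dt)), with n_e·A the pore (flow) area.
Plume center vt = 0.0893 × 663 = 59.2059 m, so the well at 72.7 m is 13.4941 m downgradient of the peak.
√(4πDt) = 15.65 m, giving peak height M/(n_e·A·√(4πDt)) = 1.10/(0.37 × 5.95 × 15.65) = 0.03193 kg/m³.
(x−vt)²/(4Dt) = (13.4941)²/(4 × 0.0294 × 663) = 2.335; exp(−2.335) = 0.09681.
C = 0.03193 × 0.09681 = 0.00309 kg/m³.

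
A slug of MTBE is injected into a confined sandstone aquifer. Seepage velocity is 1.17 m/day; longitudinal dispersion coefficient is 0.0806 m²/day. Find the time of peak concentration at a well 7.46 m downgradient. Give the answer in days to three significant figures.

For the 1D instantaneous-source solution, setting ∂C/∂t = 0 at fixed x gives v²t² + 2Dt − x² = 0, so t = (√(D² + v²x²) − D)/v².
√(D² + v²x²) = √(0.0806² + 1.17² × 7.46²) = 8.729; v² = 1.3689.
t = (8.729 − 0.0806)/1.3689 = 6.32 days (vs. the pure-advection estimate x/v = 6.38 d).

6.32 days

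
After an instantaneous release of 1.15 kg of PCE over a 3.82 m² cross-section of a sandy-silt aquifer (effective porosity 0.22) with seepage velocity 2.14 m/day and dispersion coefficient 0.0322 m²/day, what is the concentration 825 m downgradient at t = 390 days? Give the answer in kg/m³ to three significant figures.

0.0174 kg/m³

For an instantaneous plane source, C(x,t) = M/(n_e·A·√(4πDt)) · exp(−(x−vt)²/(4Dt)), with n_e·A the pore (flow) area.
Plume center vt = 2.14 × 390 = 834.6 m, so the well at 825 m is 9.6 m upgradient of the peak.
√(4πDt) = 12.56 m, giving peak height M/(n_e·A·√(4πDt)) = 1.15/(0.22 × 3.82 × 12.56) = 0.1089 kg/m³.
(x−vt)²/(4Dt) = (-9.6)²/(4 × 0.0322 × 390) = 1.835; exp(−1.835) = 0.1596.
C = 0.1089 × 0.1596 = 0.0174 kg/m³.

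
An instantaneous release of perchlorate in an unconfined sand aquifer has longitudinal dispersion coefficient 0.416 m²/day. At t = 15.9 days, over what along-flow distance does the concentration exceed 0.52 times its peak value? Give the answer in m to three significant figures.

8.32 m

The plume is Gaussian with σ = √(2Dt) = √(2 × 0.416 × 15.9) = 3.637 m.
C/C_peak = exp(−Δx²/(2σ²)) = 0.52 ⇒ Δx = σ·√(−2 ln 0.52) = 3.637 × 1.144 = 4.161 m.
Width = 2Δx = 8.32 m.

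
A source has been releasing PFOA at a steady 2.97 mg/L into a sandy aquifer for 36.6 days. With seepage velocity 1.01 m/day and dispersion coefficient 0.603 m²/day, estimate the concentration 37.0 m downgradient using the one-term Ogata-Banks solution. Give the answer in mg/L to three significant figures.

1.48 mg/L

For a continuous step input, C/C₀ ≈ ½·erfc((x−vt)/(2√(Dt))).
vt = 1.01 × 36.6 = 36.966 m and 2√(Dt) = 2√(0.603 × 36.6) = 9.396 m.
Argument (x−vt)/(2√(Dt)) = (37.0 − 36.966)/9.396 = 0.003619; ½·erfc(0.003619) = 0.4980.
C = 2.97 × 0.4980 = 1.48 mg/L.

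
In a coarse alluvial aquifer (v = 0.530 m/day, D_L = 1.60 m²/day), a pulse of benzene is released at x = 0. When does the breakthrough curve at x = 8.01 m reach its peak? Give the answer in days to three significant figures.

For the 1D instantaneous-source solution, setting ∂C/∂t = 0 at fixed x gives v²t² + 2Dt − x² = 0, so t = (√(D² + v²x²) − D)/v².
√(D² + v²x²) = √(1.60² + 0.530² × 8.01²) = 4.537; v² = 0.2809.
t = (4.537 − 1.60)/0.2809 = 10.5 days (vs. the pure-advection estimate x/v = 15.1 d).

10.5 days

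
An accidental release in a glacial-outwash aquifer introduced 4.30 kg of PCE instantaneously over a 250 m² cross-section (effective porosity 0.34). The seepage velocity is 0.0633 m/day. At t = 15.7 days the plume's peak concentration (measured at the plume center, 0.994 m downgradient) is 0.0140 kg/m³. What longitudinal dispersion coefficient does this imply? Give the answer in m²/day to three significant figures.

At the plume center C_max = M/(n_e·A·√(4πDt)), so D = M²/(4πt·(n_e·A·C_max)²).
n_e·A·C_max = 0.34 × 250 × 0.0140 = 1.190 kg/m.
D = 4.30²/(4π × 15.7 × 1.190²) = 0.0662 m²/day.

0.0662 m²/day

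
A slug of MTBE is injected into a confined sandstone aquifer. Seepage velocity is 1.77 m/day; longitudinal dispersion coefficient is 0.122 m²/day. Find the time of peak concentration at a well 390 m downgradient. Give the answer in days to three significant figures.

For the 1D instantaneous-source solution, setting ∂C/∂t = 0 at fixed x gives v²t² + 2Dt − x² = 0, so t = (√(D² + v²x²) − D)/v².
√(D² + v²x²) = √(0.122² + 1.77² × 390²) = 690.3; v² = 3.1329.
t = (690.3 − 0.122)/3.1329 = 220 days (vs. the pure-advection estimate x/v = 220 d).

220 days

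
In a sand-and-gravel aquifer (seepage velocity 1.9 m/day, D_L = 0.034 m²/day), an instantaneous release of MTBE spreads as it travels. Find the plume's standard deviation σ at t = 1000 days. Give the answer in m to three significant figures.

Dispersive spreading gives a Gaussian with σ² = 2Dt; advection only shifts the center.
σ = √(2 × 0.034 × 1000) = 8.25 m.

8.25 m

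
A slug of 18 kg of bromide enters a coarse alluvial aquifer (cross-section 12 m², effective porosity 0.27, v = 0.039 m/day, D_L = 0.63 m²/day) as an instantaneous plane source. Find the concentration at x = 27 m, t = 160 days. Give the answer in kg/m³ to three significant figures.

0.0536 kg/m³

For an instantaneous plane source, C(x,t) = M/(n_e·A·√(4πDt)) · exp(−(x−vt)²/(4Dt)), with n_e·A the pore (flow) area.
Plume center vt = 0.039 × 160 = 6.24 m, so the well at 27 m is 20.76 m downgradient of the peak.
√(4πDt) = 35.59 m, giving peak height M/(n_e·A·√(4πDt)) = 18/(0.27 × 12 × 35.59) = 0.1561 kg/m³.
(x−vt)²/(4Dt) = (20.76)²/(4 × 0.63 × 160) = 1.069; exp(−1.069) = 0.3434.
C = 0.1561 × 0.3434 = 0.0536 kg/m³.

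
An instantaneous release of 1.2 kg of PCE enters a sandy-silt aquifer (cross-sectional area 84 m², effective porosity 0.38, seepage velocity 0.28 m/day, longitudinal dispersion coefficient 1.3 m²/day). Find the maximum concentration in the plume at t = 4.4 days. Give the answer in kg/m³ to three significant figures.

The peak of an instantaneous 1D plume sits at x = vt; there the Gaussian factor is 1 and C_max = M/(n_e·A·√(4πDt)), where n_e·A is the pore area the mass is dissolved in.
√(4πDt) = √(4π × 1.3 × 4.4) = 8.478 m, so C_max = 1.2/(0.38 × 84 × 8.478) = 0.00443 kg/m³.

0.00443 kg/m³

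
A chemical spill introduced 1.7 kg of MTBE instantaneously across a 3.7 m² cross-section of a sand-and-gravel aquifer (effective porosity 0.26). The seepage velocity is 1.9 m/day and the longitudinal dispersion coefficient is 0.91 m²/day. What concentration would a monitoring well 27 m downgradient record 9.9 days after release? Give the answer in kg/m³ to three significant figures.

0.0258 kg/m³

For an instantaneous plane source, C(x,t) = M/(n_e·A·√(4πDt)) · exp(−(x−vt)²/(4Dt)), with n_e·A the pore (flow) area.
Plume center vt = 1.9 × 9.9 = 18.81 m, so the well at 27 m is 8.19 m downgradient of the peak.
√(4πDt) = 10.64 m, giving peak height M/(n_e·A·√(4πDt)) = 1.7/(0.26 × 3.7 × 10.64) = 0.1661 kg/m³.
(x−vt)²/(4Dt) = (8.19)²/(4 × 0.91 × 9.9) = 1.861; exp(−1.861) = 0.1555.
C = 0.1661 × 0.1555 = 0.0258 kg/m³.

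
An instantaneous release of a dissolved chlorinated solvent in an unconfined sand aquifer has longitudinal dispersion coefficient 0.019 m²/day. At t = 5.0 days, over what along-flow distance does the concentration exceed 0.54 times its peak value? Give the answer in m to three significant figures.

0.968 m

The plume is Gaussian with σ = √(2Dt) = √(2 × 0.019 × 5.0) = 0.4359 m.
C/C_peak = exp(−Δx²/(2σ²)) = 0.54 ⇒ Δx = σ·√(−2 ln 0.54) = 0.4359 × 1.110 = 0.4838 m.
Width = 2Δx = 0.968 m.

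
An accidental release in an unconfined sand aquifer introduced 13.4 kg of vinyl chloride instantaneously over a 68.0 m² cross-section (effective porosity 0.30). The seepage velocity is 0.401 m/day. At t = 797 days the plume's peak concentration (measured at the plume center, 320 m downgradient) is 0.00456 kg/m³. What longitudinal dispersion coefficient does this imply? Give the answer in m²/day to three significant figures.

At the plume center C_max = M/(n_e·A·√(4πDt)), so D = M²/(4πt·(n_e·A·C_max)²).
n_e·A·C_max = 0.30 × 68.0 × 0.00456 = 0.09302 kg/m.
D = 13.4²/(4π × 797 × 0.09302²) = 2.07 m²/day.

2.07 m²/day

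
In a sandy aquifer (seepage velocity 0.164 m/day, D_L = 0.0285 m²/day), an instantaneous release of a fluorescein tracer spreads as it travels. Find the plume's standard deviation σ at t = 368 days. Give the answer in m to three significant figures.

4.58 m

Dispersive spreading gives a Gaussian with σ² = 2Dt; advection only shifts the center.
σ = √(2 × 0.0285 × 368) = 4.58 m.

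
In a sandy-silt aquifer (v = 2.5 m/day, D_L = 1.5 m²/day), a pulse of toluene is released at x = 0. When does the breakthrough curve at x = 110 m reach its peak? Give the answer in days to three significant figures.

43.8 days

For the 1D instantaneous-source solution, setting ∂C/∂t = 0 at fixed x gives v²t² + 2Dt − x² = 0, so t = (√(D² + v²x²) − D)/v².
√(D² + v²x²) = √(1.5² + 2.5² × 110²) = 275.0; v² = 6.25.
t = (275.0 − 1.5)/6.25 = 43.8 days (vs. the pure-advection estimate x/v = 44.0 d).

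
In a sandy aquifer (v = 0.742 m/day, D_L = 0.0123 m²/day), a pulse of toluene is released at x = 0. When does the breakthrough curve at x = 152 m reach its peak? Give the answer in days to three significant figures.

205 days

For the 1D instantaneous-source solution, setting ∂C/∂t = 0 at fixed x gives v²t² + 2Dt − x² = 0, so t = (√(D² + v²x²) − D)/v².
√(D² + v²x²) = √(0.0123² + 0.742² × 152²) = 112.8; v² = 0.550564.
t = (112.8 − 0.0123)/0.550564 = 205 days (vs. the pure-advection estimate x/v = 205 d).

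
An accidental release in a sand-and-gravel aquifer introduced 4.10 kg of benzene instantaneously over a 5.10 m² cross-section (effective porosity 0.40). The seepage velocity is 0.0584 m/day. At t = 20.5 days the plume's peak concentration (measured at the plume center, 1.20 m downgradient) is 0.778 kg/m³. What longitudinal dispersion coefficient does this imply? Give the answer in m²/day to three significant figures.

At the plume center C_max = M/(n_e·A·√(4πDt)), so D = M²/(4πt·(n_e·A·C_max)²).
n_e·A·C_max = 0.40 × 5.10 × 0.778 = 1.587 kg/m.
D = 4.10²/(4π × 20.5 × 1.587²) = 0.0259 m²/day.

0.0259 m²/day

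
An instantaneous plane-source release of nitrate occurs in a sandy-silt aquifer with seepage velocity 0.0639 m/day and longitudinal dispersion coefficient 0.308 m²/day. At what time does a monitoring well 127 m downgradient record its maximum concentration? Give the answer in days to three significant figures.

For the 1D instantaneous-source solution, setting ∂C/∂t = 0 at fixed x gives v²t² + 2Dt − x² = 0, so t = (√(D² + v²x²) − D)/v².
√(D² + v²x²) = √(0.308² + 0.0639² × 127²) = 8.121; v² = 0.00408321.
t = (8.121 − 0.308)/0.00408321 = 1910 days (vs. the pure-advection estimate x/v = 1990 d).

1910 days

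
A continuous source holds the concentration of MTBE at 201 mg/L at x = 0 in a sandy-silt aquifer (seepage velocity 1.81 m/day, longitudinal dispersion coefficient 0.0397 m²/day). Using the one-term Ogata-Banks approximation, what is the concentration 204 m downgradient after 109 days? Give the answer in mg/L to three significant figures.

2.27 mg/L

For a continuous step input, C/C₀ ≈ ½·erfc((x−vt)/(2√(Dt))).
vt = 1.81 × 109 = 197.29 m and 2√(Dt) = 2√(0.0397 × 109) = 4.160 m.
Argument (x−vt)/(2√(Dt)) = (204 − 197.29)/4.160 = 1.613; ½·erfc(1.613) = 0.01127.
C = 201 × 0.01127 = 2.27 mg/L.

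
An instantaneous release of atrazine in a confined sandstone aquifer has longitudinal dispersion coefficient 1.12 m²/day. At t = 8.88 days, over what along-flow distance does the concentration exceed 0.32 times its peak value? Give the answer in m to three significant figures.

The plume is Gaussian with σ = √(2Dt) = √(2 × 1.12 × 8.88) = 4.460 m.
C/C_peak = exp(−Δx²/(2σ²)) = 0.32 ⇒ Δx = σ·√(−2 ln 0.32) = 4.460 × 1.510 = 6.735 m.
Width = 2Δx = 13.5 m.

13.5 m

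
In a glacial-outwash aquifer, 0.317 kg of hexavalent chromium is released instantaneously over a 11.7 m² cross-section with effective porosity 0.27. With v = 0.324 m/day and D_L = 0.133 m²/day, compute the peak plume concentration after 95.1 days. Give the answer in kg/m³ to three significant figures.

The peak of an instantaneous 1D plume sits at x = vt; there the Gaussian factor is 1 and C_max = M/(n_e·A·√(4πDt)), where n_e·A is the pore area the mass is dissolved in.
√(4πDt) = √(4π × 0.133 × 95.1) = 12.61 m, so C_max = 0.317/(0.27 × 11.7 × 12.61) = 0.00796 kg/m³.

0.00796 kg/m³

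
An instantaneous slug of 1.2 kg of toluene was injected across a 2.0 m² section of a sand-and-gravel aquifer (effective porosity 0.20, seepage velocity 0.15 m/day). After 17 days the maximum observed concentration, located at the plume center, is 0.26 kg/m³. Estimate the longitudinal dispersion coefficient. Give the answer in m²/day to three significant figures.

0.623 m²/day

At the plume center C_max = M/(n_e·A·√(4πDt)), so D = M²/(4πt·(n_e·A·C_max)²).
n_e·A·C_max = 0.20 × 2.0 × 0.26 = 0.1040 kg/m.
D = 1.2²/(4π × 17 × 0.1040²) = 0.623 m²/day.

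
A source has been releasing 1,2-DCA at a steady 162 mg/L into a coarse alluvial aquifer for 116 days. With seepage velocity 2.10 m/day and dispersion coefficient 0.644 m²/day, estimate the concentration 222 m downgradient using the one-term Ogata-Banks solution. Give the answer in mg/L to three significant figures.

For a continuous step input, C/C₀ ≈ ½·erfc((x−vt)/(2√(Dt))).
vt = 2.10 × 116 = 243.6 m and 2√(Dt) = 2√(0.644 × 116) = 17.29 m.
Argument (x−vt)/(2√(Dt)) = (222 − 243.6)/17.29 = -1.249; ½·erfc(-1.249) = 0.9613.
C = 162 × 0.9613 = 156 mg/L.

156 mg/L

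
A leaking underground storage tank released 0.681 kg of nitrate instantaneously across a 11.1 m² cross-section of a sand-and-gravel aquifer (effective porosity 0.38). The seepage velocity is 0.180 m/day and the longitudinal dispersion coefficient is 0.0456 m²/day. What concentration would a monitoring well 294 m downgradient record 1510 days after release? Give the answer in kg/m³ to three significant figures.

0.000917 kg/m³

For an instantaneous plane source, C(x,t) = M/(n_e·A·√(4πDt)) · exp(−(x−vt)²/(4Dt)), with n_e·A the pore (flow) area.
Plume center vt = 0.180 × 1510 = 271.8 m, so the well at 294 m is 22.2 m downgradient of the peak.
√(4πDt) = 29.42 m, giving peak height M/(n_e·A·√(4πDt)) = 0.681/(0.38 × 11.1 × 29.42) = 0.005488 kg/m³.
(x−vt)²/(4Dt) = (22.2)²/(4 × 0.0456 × 1510) = 1.789; exp(−1.789) = 0.1671.
C = 0.005488 × 0.1671 = 0.000917 kg/m³.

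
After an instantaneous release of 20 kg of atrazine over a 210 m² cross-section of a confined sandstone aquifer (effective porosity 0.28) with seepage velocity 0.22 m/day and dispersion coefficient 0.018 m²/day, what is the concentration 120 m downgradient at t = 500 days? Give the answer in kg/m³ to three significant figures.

0.00199 kg/m³

For an instantaneous plane source, C(x,t) = M/(n_e·A·√(4πDt)) · exp(−(x−vt)²/(4Dt)), with n_e·A the pore (flow) area.
Plume center vt = 0.22 × 500 = 110 m, so the well at 120 m is 10 m downgradient of the peak.
√(4πDt) = 10.63 m, giving peak height M/(n_e·A·√(4πDt)) = 20/(0.28 × 210 × 10.63) = 0.03200 kg/m³.
(x−vt)²/(4Dt) = (10)²/(4 × 0.018 × 500) = 2.778; exp(−2.778) = 0.06216.
C = 0.03200 × 0.06216 = 0.00199 kg/m³.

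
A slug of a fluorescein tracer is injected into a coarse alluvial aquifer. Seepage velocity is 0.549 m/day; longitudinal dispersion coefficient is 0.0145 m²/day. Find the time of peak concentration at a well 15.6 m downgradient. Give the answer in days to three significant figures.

28.4 days

For the 1D instantaneous-source solution, setting ∂C/∂t = 0 at fixed x gives v²t² + 2Dt − x² = 0, so t = (√(D² + v²x²) − D)/v².
√(D² + v²x²) = √(0.0145² + 0.549² × 15.6²) = 8.564; v² = 0.301401.
t = (8.564 − 0.0145)/0.301401 = 28.4 days (vs. the pure-advection estimate x/v = 28.4 d).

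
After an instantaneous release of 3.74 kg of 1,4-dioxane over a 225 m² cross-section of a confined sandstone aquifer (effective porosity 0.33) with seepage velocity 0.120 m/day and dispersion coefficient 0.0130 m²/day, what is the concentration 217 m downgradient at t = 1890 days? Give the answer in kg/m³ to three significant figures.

0.00108 kg/m³

For an instantaneous plane source, C(x,t) = M/(n_e·A·√(4πDt)) · exp(−(x−vt)²/(4Dt)), with n_e·A the pore (flow) area.
Plume center vt = 0.120 × 1890 = 226.8 m, so the well at 217 m is 9.8 m upgradient of the peak.
√(4πDt) = 17.57 m, giving peak height M/(n_e·A·√(4πDt)) = 3.74/(0.33 × 225 × 17.57) = 0.002867 kg/m³.
(x−vt)²/(4Dt) = (-9.8)²/(4 × 0.0130 × 1890) = 0.9772; exp(−0.9772) = 0.3764.
C = 0.002867 × 0.3764 = 0.00108 kg/m³.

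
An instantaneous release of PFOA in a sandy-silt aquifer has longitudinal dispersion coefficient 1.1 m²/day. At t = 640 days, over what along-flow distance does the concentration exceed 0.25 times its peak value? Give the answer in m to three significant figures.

125 m

The plume is Gaussian with σ = √(2Dt) = √(2 × 1.1 × 640) = 37.52 m.
C/C_peak = exp(−Δx²/(2σ²)) = 0.25 ⇒ Δx = σ·√(−2 ln 0.25) = 37.52 × 1.665 = 62.47 m.
Width = 2Δx = 125 m.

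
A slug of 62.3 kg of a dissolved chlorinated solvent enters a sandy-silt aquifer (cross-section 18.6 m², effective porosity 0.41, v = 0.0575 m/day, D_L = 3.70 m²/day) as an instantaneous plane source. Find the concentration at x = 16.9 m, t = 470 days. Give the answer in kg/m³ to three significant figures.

For an instantaneous plane source, C(x,t) = M/(n_e·A·√(4πDt)) · exp(−(x−vt)²/(4Dt)), with n_e·A the pore (flow) area.
Plume center vt = 0.0575 × 470 = 27.025 m, so the well at 16.9 m is 10.125 m upgradient of the peak.
√(4πDt) = 147.8 m, giving peak height M/(n_e·A·√(4πDt)) = 62.3/(0.41 × 18.6 × 147.8) = 0.05527 kg/m³.
(x−vt)²/(4Dt) = (-10.125)²/(4 × 3.70 × 470) = 0.01474; exp(−0.01474) = 0.9854.
C = 0.05527 × 0.9854 = 0.0545 kg/m³.

0.0545 kg/m³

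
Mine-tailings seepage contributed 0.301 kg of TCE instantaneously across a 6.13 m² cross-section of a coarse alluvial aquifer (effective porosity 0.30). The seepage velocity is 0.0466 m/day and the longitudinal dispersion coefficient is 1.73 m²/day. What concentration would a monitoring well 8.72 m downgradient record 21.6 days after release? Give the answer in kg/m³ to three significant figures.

For an instantaneous plane source, C(x,t) = M/(n_e·A·√(4πDt)) · exp(−(x−vt)²/(4Dt)), with n_e·A the pore (flow) area.
Plume center vt = 0.0466 × 21.6 = 1.00656 m, so the well at 8.72 m is 7.71344 m downgradient of the peak.
√(4πDt) = 21.67 m, giving peak height M/(n_e·A·√(4πDt)) = 0.301/(0.30 × 6.13 × 21.67) = 0.007553 kg/m³.
(x−vt)²/(4Dt) = (7.71344)²/(4 × 1.73 × 21.6) = 0.3980; exp(−0.3980) = 0.6717.
C = 0.007553 × 0.6717 = 0.00507 kg/m³.

0.00507 kg/m³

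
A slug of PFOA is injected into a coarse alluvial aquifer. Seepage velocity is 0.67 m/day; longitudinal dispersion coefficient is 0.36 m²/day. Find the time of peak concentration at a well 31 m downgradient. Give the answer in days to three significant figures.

45.5 days

For the 1D instantaneous-source solution, setting ∂C/∂t = 0 at fixed x gives v²t² + 2Dt − x² = 0, so t = (√(D² + v²x²) − D)/v².
√(D² + v²x²) = √(0.36² + 0.67² × 31²) = 20.77; v² = 0.4489.
t = (20.77 − 0.36)/0.4489 = 45.5 days (vs. the pure-advection estimate x/v = 46.3 d).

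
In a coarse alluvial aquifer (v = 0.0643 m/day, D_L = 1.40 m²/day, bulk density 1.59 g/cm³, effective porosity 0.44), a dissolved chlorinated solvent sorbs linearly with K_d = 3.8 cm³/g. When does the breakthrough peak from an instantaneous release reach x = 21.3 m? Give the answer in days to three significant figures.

Retardation factor R = 1 + ρ_b·K_d/n = 1 + 1.59 × 3.8/0.44 = 14.73.
Sorption retards both mechanisms: v_R = v/R = 0.004365 m/day, D_R = D/R = 0.09504 m²/day.
Peak time from v_R²t² + 2D_R t − x² = 0: t = (√(D_R² + v_R²x²) − D_R)/v_R².
√(D_R² + v_R²x²) = √(0.09504² + 0.004365² × 21.3²) = 0.1330; v_R² = 1.905e-05.
t = (0.1330 − 0.09504)/1.905e-05 = 1990 days.

1990 days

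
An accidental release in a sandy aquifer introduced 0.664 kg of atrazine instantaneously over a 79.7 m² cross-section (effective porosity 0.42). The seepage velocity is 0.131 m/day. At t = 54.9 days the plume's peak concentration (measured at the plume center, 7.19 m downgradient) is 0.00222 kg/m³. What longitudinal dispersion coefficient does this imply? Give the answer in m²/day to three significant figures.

0.116 m²/day

At the plume center C_max = M/(n_e·A·√(4πDt)), so D = M²/(4πt·(n_e·A·C_max)²).
n_e·A·C_max = 0.42 × 79.7 × 0.00222 = 0.07431 kg/m.
D = 0.664²/(4π × 54.9 × 0.07431²) = 0.116 m²/day.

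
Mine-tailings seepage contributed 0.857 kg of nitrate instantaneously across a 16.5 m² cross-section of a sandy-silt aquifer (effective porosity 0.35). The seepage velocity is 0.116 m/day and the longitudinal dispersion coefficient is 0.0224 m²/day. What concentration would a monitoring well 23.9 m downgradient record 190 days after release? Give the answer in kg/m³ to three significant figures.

For an instantaneous plane source, C(x,t) = M/(n_e·A·√(4πDt)) · exp(−(x−vt)²/(4Dt)), with n_e·A the pore (flow) area.
Plume center vt = 0.116 × 190 = 22.04 m, so the well at 23.9 m is 1.86 m downgradient of the peak.
√(4πDt) = 7.313 m, giving peak height M/(n_e·A·√(4πDt)) = 0.857/(0.35 × 16.5 × 7.313) = 0.02029 kg/m³.
(x−vt)²/(4Dt) = (1.86)²/(4 × 0.0224 × 190) = 0.2032; exp(−0.2032) = 0.8161.
C = 0.02029 × 0.8161 = 0.0166 kg/m³.

0.0166 kg/m³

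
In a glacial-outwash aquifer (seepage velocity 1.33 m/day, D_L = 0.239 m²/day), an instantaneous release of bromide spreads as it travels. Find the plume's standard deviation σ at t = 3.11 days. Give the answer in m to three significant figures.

Dispersive spreading gives a Gaussian with σ² = 2Dt; advection only shifts the center.
σ = √(2 × 0.239 × 3.11) = 1.22 m.

1.22 m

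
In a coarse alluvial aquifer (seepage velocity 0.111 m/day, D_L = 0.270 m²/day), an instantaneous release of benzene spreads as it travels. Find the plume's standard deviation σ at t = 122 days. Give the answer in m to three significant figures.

8.12 m

Dispersive spreading gives a Gaussian with σ² = 2Dt; advection only shifts the center.
σ = √(2 × 0.270 × 122) = 8.12 m.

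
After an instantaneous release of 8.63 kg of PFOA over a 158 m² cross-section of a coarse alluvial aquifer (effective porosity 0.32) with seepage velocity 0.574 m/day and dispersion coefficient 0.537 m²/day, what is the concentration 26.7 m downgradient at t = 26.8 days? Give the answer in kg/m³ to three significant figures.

0.00137 kg/m³

For an instantaneous plane source, C(x,t) = M/(n_e·A·√(4πDt)) · exp(−(x−vt)²/(4Dt)), with n_e·A the pore (flow) area.
Plume center vt = 0.574 × 26.8 = 15.3832 m, so the well at 26.7 m is 11.3168 m downgradient of the peak.
√(4πDt) = 13.45 m, giving peak height M/(n_e·A·√(4πDt)) = 8.63/(0.32 × 158 × 13.45) = 0.01269 kg/m³.
(x−vt)²/(4Dt) = (11.3168)²/(4 × 0.537 × 26.8) = 2.225; exp(−2.225) = 0.1081.
C = 0.01269 × 0.1081 = 0.00137 kg/m³.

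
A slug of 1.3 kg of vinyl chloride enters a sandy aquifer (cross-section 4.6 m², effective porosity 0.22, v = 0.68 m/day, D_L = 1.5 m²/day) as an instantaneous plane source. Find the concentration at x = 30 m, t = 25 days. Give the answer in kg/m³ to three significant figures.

For an instantaneous plane source, C(x,t) = M/(n_e·A·√(4πDt)) · exp(−(x−vt)²/(4Dt)), with n_e·A the pore (flow) area.
Plume center vt = 0.68 × 25 = 17 m, so the well at 30 m is 13 m downgradient of the peak.
√(4πDt) = 21.71 m, giving peak height M/(n_e·A·√(4πDt)) = 1.3/(0.22 × 4.6 × 21.71) = 0.05917 kg/m³.
(x−vt)²/(4Dt) = (13)²/(4 × 1.5 × 25) = 1.127; exp(−1.127) = 0.3240.
C = 0.05917 × 0.3240 = 0.0192 kg/m³.

0.0192 kg/m³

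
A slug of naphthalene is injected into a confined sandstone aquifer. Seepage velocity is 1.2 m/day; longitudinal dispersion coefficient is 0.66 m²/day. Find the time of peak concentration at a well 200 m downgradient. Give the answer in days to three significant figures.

166 days

For the 1D instantaneous-source solution, setting ∂C/∂t = 0 at fixed x gives v²t² + 2Dt − x² = 0, so t = (√(D² + v²x²) − D)/v².
√(D² + v²x²) = √(0.66² + 1.2² × 200²) = 240.0; v² = 1.44.
t = (240.0 − 0.66)/1.44 = 166 days (vs. the pure-advection estimate x/v = 167 d).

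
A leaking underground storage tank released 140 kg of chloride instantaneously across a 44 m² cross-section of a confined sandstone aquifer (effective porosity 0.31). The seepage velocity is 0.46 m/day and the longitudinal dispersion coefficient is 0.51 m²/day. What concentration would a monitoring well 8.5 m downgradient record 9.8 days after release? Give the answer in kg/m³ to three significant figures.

0.584 kg/m³

For an instantaneous plane source, C(x,t) = M/(n_e·A·√(4πDt)) · exp(−(x−vt)²/(4Dt)), with n_e·A the pore (flow) area.
Plume center vt = 0.46 × 9.8 = 4.508 m, so the well at 8.5 m is 3.992 m downgradient of the peak.
√(4πDt) = 7.925 m, giving peak height M/(n_e·A·√(4πDt)) = 140/(0.31 × 44 × 7.925) = 1.295 kg/m³.
(x−vt)²/(4Dt) = (3.992)²/(4 × 0.51 × 9.8) = 0.7971; exp(−0.7971) = 0.4506.
C = 1.295 × 0.4506 = 0.584 kg/m³.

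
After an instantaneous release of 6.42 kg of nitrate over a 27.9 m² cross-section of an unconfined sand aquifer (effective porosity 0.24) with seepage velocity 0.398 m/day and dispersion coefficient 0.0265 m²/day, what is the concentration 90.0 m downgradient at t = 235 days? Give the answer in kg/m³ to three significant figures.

For an instantaneous plane source, C(x,t) = M/(n_e·A·√(4πDt)) · exp(−(x−vt)²/(4Dt)), with n_e·A the pore (flow) area.
Plume center vt = 0.398 × 235 = 93.53 m, so the well at 90.0 m is 3.53 m upgradient of the peak.
√(4πDt) = 8.846 m, giving peak height M/(n_e·A·√(4πDt)) = 6.42/(0.24 × 27.9 × 8.846) = 0.1084 kg/m³.
(x−vt)²/(4Dt) = (-3.53)²/(4 × 0.0265 × 235) = 0.5002; exp(−0.5002) = 0.6064.
C = 0.1084 × 0.6064 = 0.0657 kg/m³.

0.0657 kg/m³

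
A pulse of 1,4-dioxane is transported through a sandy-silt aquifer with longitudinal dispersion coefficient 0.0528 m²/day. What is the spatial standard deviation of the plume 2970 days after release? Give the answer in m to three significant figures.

Dispersive spreading gives a Gaussian with σ² = 2Dt; advection only shifts the center.
σ = √(2 × 0.0528 × 2970) = 17.7 m.

17.7 m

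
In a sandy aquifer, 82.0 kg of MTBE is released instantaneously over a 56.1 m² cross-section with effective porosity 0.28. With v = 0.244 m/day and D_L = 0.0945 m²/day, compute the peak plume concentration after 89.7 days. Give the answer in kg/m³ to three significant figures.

0.506 kg/m³

The peak of an instantaneous 1D plume sits at x = vt; there the Gaussian factor is 1 and C_max = M/(n_e·A·√(4πDt)), where n_e·A is the pore area the mass is dissolved in.
√(4πDt) = √(4π × 0.0945 × 89.7) = 10.32 m, so C_max = 82.0/(0.28 × 56.1 × 10.32) = 0.506 kg/m³.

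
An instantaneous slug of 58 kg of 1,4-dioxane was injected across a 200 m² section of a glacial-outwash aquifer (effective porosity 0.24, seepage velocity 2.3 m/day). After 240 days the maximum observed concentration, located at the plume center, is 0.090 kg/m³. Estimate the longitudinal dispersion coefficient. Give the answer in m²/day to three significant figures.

At the plume center C_max = M/(n_e·A·√(4πDt)), so D = M²/(4πt·(n_e·A·C_max)²).
n_e·A·C_max = 0.24 × 200 × 0.090 = 4.320 kg/m.
D = 58²/(4π × 240 × 4.320²) = 0.0598 m²/day.

0.0598 m²/day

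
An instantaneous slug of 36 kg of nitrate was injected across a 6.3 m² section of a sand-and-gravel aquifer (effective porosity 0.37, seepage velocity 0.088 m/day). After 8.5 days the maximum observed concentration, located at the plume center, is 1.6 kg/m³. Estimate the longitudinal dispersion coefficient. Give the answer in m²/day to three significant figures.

0.872 m²/day

At the plume center C_max = M/(n_e·A·√(4πDt)), so D = M²/(4πt·(n_e·A·C_max)²).
n_e·A·C_max = 0.37 × 6.3 × 1.6 = 3.730 kg/m.
D = 36²/(4π × 8.5 × 3.730²) = 0.872 m²/day.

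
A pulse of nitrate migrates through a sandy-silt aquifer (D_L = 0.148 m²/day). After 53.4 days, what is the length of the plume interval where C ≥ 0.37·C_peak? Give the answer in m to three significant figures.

The plume is Gaussian with σ = √(2Dt) = √(2 × 0.148 × 53.4) = 3.976 m.
C/C_peak = exp(−Δx²/(2σ²)) = 0.37 ⇒ Δx = σ·√(−2 ln 0.37) = 3.976 × 1.410 = 5.606 m.
Width = 2Δx = 11.2 m.

11.2 m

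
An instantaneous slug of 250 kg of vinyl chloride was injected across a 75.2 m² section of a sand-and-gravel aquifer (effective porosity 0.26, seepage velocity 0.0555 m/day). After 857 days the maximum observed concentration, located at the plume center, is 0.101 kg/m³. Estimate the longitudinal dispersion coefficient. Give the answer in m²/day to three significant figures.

At the plume center C_max = M/(n_e·A·√(4πDt)), so D = M²/(4πt·(n_e·A·C_max)²).
n_e·A·C_max = 0.26 × 75.2 × 0.101 = 1.975 kg/m.
D = 250²/(4π × 857 × 1.975²) = 1.49 m²/day.

1.49 m²/day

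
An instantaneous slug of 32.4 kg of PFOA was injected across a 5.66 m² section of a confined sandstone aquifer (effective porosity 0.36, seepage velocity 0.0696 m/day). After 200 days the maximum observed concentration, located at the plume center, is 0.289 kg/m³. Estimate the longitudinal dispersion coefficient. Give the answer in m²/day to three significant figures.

At the plume center C_max = M/(n_e·A·√(4πDt)), so D = M²/(4πt·(n_e·A·C_max)²).
n_e·A·C_max = 0.36 × 5.66 × 0.289 = 0.5889 kg/m.
D = 32.4²/(4π × 200 × 0.5889²) = 1.20 m²/day.

1.20 m²/day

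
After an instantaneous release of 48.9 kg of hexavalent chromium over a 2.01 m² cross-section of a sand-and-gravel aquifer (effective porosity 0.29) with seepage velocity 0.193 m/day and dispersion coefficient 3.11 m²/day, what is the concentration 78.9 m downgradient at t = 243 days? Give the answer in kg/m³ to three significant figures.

For an instantaneous plane source, C(x,t) = M/(n_e·A·√(4πDt)) · exp(−(x−vt)²/(4Dt)), with n_e·A the pore (flow) area.
Plume center vt = 0.193 × 243 = 46.899 m, so the well at 78.9 m is 32.001 m downgradient of the peak.
√(4πDt) = 97.45 m, giving peak height M/(n_e·A·√(4πDt)) = 48.9/(0.29 × 2.01 × 97.45) = 0.8609 kg/m³.
(x−vt)²/(4Dt) = (32.001)²/(4 × 3.11 × 243) = 0.3388; exp(−0.3388) = 0.7126.
C = 0.8609 × 0.7126 = 0.613 kg/m³.

0.613 kg/m³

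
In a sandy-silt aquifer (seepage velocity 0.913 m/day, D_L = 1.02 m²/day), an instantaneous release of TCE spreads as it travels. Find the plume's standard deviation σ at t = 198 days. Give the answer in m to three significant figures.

20.1 m

Dispersive spreading gives a Gaussian with σ² = 2Dt; advection only shifts the center.
σ = √(2 × 1.02 × 198) = 20.1 m.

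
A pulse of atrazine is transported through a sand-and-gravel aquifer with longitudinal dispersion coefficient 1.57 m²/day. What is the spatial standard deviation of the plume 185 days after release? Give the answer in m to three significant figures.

Dispersive spreading gives a Gaussian with σ² = 2Dt; advection only shifts the center.
σ = √(2 × 1.57 × 185) = 24.1 m.

24.1 m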